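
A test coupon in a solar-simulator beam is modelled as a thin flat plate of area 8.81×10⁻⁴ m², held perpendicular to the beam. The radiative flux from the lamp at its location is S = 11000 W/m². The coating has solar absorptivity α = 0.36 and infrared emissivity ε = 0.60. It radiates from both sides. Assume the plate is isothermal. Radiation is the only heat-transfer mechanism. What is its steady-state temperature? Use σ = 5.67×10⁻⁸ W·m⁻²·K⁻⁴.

T ≈ 491 K

At equilibrium, absorbed power = emitted power.
Absorbing cross-section = A = 8.810×10⁻⁴ m²; emitting surface = 2A = 0.001762 m² (ratio 2).
αS·A_cross = εσ·A_surf·T⁴  ⇒  T⁴ = αS/(ε·2σ).
T⁴ = 0.360·11000/(0.60·2·5.67×10⁻⁸) = 5.820×10¹⁰ K⁴.
T = (5.820×10¹⁰)^(1/4).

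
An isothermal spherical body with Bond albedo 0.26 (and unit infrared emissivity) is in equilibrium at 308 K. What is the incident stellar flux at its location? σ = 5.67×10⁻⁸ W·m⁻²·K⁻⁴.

S ≈ 2760 W/m²

(1−a)S·πr² = σ·4πr²·T⁴ ⇒ S = 4σT⁴/(1−a).
S = 4·5.67×10⁻⁸·8.999×10⁹/0.740.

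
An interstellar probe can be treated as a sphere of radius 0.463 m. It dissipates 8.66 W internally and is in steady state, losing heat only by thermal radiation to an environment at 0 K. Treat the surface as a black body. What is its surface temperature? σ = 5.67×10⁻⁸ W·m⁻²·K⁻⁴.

Steady state: internal power = radiated power, P = εσA T⁴.
Radiating area A = 4πr² = 2.694 m².
T⁴ = P/(εσA) = 8.66/(1.0·5.67×10⁻⁸·2.694) = 5.670×10⁷ K⁴.
T = (5.670×10⁷)^(1/4).

T ≈ 86.8 K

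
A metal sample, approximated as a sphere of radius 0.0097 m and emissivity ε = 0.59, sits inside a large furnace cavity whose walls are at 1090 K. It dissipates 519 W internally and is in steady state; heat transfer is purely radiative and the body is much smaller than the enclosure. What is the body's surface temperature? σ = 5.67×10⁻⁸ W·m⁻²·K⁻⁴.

T ≈ 1950 K

For a small grey body in a large enclosure, net radiated power = εσA(T⁴ − T_w⁴).
Steady state: P = εσA(T⁴ − T_w⁴) with A = 4πr² = 0.001182 m².
T⁴ = P/(εσA) + T_w⁴ = 519/(0.59·5.67×10⁻⁸·0.001182) + (1090)⁴
    = 1.312×10¹³ + 1.412×10¹² = 1.453×10¹³ K⁴.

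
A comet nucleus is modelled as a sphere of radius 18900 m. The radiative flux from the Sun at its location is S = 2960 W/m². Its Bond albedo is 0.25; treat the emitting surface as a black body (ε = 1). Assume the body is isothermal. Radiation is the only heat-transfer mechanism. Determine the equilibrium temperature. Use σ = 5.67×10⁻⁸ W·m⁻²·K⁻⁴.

At equilibrium, absorbed power = emitted power.
Absorbing cross-section = πr² = 1.122×10⁹ m²; emitting surface = 4πr² = 4.489×10⁹ m² (ratio 4).
(1−a)S·A_cross = εσ·A_surf·T⁴  ⇒  T⁴ = (1−a)S/(4σ).
T⁴ = 0.750·2960/(4·5.67×10⁻⁸) = 9.788×10⁹ K⁴.
T = (9.788×10⁹)^(1/4).

T ≈ 315 K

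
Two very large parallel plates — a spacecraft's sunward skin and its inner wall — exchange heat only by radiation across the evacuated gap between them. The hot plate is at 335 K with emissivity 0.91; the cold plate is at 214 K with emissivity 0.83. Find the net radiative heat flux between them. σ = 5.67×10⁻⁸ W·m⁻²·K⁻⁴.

For two infinite grey parallel plates, q = σ(T₁⁴ − T₂⁴)/(1/ε₁ + 1/ε₂ − 1).
T₁⁴ − T₂⁴ = 1.259×10¹⁰ − 2.097×10⁹ = 1.050×10¹⁰ K⁴.
1/ε₁ + 1/ε₂ − 1 = 1.099 + 1.205 − 1 = 1.304.
q = 5.67×10⁻⁸ × 1.050×10¹⁰ / 1.304.

q ≈ 457 W/m²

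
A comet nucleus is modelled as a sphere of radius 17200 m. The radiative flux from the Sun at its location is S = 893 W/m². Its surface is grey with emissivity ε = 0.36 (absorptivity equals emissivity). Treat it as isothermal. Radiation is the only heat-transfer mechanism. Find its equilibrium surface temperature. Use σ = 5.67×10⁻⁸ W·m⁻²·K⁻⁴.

T ≈ 250 K

At equilibrium, absorbed power = emitted power.
Absorbing cross-section = πr² = 9.294×10⁸ m²; emitting surface = 4πr² = 3.718×10⁹ m² (ratio 4).
εS·A_cross = εσ·A_surf·T⁴  ⇒  T⁴ = S/(4σ)   (ε cancels).
T⁴ = 893/(4·5.67×10⁻⁸) = 3.937×10⁹ K⁴.
T = (3.937×10⁹)^(1/4).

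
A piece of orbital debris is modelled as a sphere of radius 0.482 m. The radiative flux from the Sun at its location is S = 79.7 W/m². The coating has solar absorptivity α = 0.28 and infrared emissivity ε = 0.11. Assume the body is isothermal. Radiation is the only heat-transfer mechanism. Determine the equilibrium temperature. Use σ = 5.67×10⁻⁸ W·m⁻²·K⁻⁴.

At equilibrium, absorbed power = emitted power.
Absorbing cross-section = πr² = 0.7299 m²; emitting surface = 4πr² = 2.919 m² (ratio 4).
αS·A_cross = εσ·A_surf·T⁴  ⇒  T⁴ = αS/(ε·4σ).
T⁴ = 0.280·79.7/(0.11·4·5.67×10⁻⁸) = 8.945×10⁸ K⁴.
T = (8.945×10⁸)^(1/4).

T ≈ 173 K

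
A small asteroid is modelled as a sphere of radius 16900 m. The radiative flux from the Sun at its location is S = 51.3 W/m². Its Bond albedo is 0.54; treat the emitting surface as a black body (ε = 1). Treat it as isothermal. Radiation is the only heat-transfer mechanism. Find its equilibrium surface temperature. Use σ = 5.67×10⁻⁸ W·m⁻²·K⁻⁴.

At equilibrium, absorbed power = emitted power.
Absorbing cross-section = πr² = 8.973×10⁸ m²; emitting surface = 4πr² = 3.589×10⁹ m² (ratio 4).
(1−a)S·A_cross = εσ·A_surf·T⁴  ⇒  T⁴ = (1−a)S/(4σ).
T⁴ = 0.460·51.3/(4·5.67×10⁻⁸) = 1.040×10⁸ K⁴.
T = (1.040×10⁸)^(1/4).

T ≈ 101 K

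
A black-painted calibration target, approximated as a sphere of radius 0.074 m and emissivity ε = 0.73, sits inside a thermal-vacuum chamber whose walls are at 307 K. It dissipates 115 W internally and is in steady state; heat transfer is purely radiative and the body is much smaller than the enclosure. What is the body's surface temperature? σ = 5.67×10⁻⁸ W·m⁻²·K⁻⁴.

T ≈ 471 K

For a small grey body in a large enclosure, net radiated power = εσA(T⁴ − T_w⁴).
Steady state: P = εσA(T⁴ − T_w⁴) with A = 4πr² = 0.06881 m².
T⁴ = P/(εσA) + T_w⁴ = 115/(0.73·5.67×10⁻⁸·0.06881) + (307)⁴
    = 4.038×10¹⁰ + 8.883×10⁹ = 4.926×10¹⁰ K⁴.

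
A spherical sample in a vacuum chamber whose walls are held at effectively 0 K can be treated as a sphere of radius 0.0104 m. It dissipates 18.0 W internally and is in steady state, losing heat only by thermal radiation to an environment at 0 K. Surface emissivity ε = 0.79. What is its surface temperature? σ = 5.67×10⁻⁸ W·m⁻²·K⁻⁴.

T ≈ 737 K

Steady state: internal power = radiated power, P = εσA T⁴.
Radiating area A = 4πr² = 0.001359 m².
T⁴ = P/(εσA) = 18.0/(0.79·5.67×10⁻⁸·0.001359) = 2.957×10¹¹ K⁴.
T = (2.957×10¹¹)^(1/4).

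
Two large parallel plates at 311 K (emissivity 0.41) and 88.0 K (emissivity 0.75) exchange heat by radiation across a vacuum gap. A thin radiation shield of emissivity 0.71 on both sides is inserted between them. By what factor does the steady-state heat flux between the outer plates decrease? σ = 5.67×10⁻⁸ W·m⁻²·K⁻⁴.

factor ≈ 1.66

Without shield: q₀ = σΔ(T⁴)/(1/ε₁+1/ε₂−1) with denominator 2.772.
With shield the two gaps are in series; the resistances add: (1/ε₁+1/ε_s−1)+(1/ε_s+1/ε₂−1) = 2.847+1.742 = 4.589.
Heat-flux ratio q₀/q = 4.589/2.772.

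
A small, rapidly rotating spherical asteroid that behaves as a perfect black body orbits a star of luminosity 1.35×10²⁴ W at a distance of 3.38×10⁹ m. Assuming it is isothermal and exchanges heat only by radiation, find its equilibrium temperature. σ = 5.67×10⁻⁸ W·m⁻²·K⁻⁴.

T ≈ 451 K

First find the stellar flux at distance d: S = L/(4πd²) = 1.35×10²⁴/(4π·(3.38×10⁹)²) = 9404 W/m².
For an isothermal sphere, absorbed (1−a)S·πr² = emitted σ·4πr²·T⁴, so T⁴ = (1−a)S/(4σ).
T⁴ = 1.00·9404/(4·5.67×10⁻⁸) = 4.146×10¹⁰ K⁴.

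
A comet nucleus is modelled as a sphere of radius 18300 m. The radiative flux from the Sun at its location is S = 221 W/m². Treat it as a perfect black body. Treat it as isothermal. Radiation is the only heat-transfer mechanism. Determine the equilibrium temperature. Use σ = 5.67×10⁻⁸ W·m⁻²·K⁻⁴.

At equilibrium, absorbed power = emitted power.
Absorbing cross-section = πr² = 1.052×10⁹ m²; emitting surface = 4πr² = 4.208×10⁹ m² (ratio 4).
S·A_cross = εσ·A_surf·T⁴  ⇒  T⁴ = S/(4σ).
T⁴ = 1.00·221/(4·5.67×10⁻⁸) = 9.744×10⁸ K⁴.
T = (9.744×10⁸)^(1/4).

T ≈ 177 K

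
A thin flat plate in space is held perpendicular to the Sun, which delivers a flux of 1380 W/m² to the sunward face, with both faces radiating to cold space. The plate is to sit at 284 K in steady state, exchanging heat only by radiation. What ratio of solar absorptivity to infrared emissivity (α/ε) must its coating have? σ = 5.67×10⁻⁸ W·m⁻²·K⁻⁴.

Balance: αS·A = εσ·2A·T⁴ ⇒ α/ε = 2σT⁴/S.
α/ε = 2·5.67×10⁻⁸·(284)⁴/1380 = 2·5.67×10⁻⁸·6.505×10⁹/1380.

α/ε ≈ 0.535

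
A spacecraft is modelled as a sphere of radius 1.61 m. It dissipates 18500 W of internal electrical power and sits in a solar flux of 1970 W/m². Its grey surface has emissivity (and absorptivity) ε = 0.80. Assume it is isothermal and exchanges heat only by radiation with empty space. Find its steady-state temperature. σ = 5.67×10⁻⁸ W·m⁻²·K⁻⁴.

T ≈ 382 K

At steady state, absorbed solar power + internal power = radiated power.
Absorbed: α·S·A_cross = 0.80·1970·8.143 = 12830 W (cross-section πr²).
Total input = 12830 + 18500 = 31330 W.
Radiated: εσ·A_surf·T⁴ with A_surf = 4πr² = 32.57 m².
T⁴ = 31330/(0.80·5.67×10⁻⁸·32.57) = 2.121×10¹⁰ K⁴.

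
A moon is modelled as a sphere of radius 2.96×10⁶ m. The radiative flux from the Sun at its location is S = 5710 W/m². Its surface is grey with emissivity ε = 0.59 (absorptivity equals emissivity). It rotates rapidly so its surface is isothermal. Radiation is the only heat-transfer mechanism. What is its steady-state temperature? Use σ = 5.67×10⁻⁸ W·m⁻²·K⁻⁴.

T ≈ 398 K

At equilibrium, absorbed power = emitted power.
Absorbing cross-section = πr² = 2.753×10¹³ m²; emitting surface = 4πr² = 1.101×10¹⁴ m² (ratio 4).
εS·A_cross = εσ·A_surf·T⁴  ⇒  T⁴ = S/(4σ)   (ε cancels).
T⁴ = 5710/(4·5.67×10⁻⁸) = 2.518×10¹⁰ K⁴.
T = (2.518×10¹⁰)^(1/4).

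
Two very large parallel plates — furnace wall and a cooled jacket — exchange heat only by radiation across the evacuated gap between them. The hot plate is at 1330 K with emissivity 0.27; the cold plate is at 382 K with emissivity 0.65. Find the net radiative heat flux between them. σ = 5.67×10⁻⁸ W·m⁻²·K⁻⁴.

q ≈ 41500 W/m²

For two infinite grey parallel plates, q = σ(T₁⁴ − T₂⁴)/(1/ε₁ + 1/ε₂ − 1).
T₁⁴ − T₂⁴ = 3.129×10¹² − 2.129×10¹⁰ = 3.108×10¹² K⁴.
1/ε₁ + 1/ε₂ − 1 = 3.704 + 1.538 − 1 = 4.242.
q = 5.67×10⁻⁸ × 3.108×10¹² / 4.242.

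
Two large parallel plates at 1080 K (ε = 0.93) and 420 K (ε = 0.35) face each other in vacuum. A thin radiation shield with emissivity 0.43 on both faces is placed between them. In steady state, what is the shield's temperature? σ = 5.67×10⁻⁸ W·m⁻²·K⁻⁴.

In steady state the net flux on the hot side equals that on the cold side.
σ(T₁⁴−T_s⁴)/D₁ = σ(T_s⁴−T₂⁴)/D₂, with D₁ = 1/ε₁+1/ε_s−1 = 2.401, D₂ = 1/ε_s+1/ε₂−1 = 4.183.
Solve for T_s⁴: T_s⁴ = (D₂·T₁⁴ + D₁·T₂⁴)/(D₁+D₂) = 8.757×10¹¹ K⁴.

T_s ≈ 967 K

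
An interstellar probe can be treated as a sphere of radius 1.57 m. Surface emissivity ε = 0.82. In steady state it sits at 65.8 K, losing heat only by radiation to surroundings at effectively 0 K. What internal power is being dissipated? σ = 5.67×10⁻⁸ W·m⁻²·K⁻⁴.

P ≈ 27.0 W

Steady state: P = εσA T⁴.
A = 4πr² = 30.97 m²; T⁴ = (65.8)⁴ = 1.875×10⁷ K⁴.
P = 0.82 × 5.67×10⁻⁸ × 30.97 × 1.875×10⁷.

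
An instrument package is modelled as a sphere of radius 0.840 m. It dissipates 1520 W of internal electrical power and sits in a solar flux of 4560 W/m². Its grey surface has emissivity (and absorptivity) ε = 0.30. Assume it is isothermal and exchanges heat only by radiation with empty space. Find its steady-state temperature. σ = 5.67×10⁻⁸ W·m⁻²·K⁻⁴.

At steady state, absorbed solar power + internal power = radiated power.
Absorbed: α·S·A_cross = 0.30·4560·2.217 = 3032 W (cross-section πr²).
Total input = 3032 + 1520 = 4552 W.
Radiated: εσ·A_surf·T⁴ with A_surf = 4πr² = 8.867 m².
T⁴ = 4552/(0.30·5.67×10⁻⁸·8.867) = 3.018×10¹⁰ K⁴.

T ≈ 417 K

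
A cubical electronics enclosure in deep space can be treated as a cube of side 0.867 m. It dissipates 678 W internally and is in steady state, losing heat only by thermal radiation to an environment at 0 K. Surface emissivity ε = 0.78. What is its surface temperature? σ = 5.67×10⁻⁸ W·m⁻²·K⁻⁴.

Steady state: internal power = radiated power, P = εσA T⁴.
Radiating area A = 6L² = 4.510 m².
T⁴ = P/(εσA) = 678/(0.78·5.67×10⁻⁸·4.510) = 3.399×10⁹ K⁴.
T = (3.399×10⁹)^(1/4).

T ≈ 241 K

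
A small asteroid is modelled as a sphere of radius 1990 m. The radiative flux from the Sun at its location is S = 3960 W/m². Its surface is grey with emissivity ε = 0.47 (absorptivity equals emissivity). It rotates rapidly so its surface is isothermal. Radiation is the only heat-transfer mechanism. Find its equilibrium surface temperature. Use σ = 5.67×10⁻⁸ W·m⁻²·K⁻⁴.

At equilibrium, absorbed power = emitted power.
Absorbing cross-section = πr² = 1.244×10⁷ m²; emitting surface = 4πr² = 4.976×10⁷ m² (ratio 4).
εS·A_cross = εσ·A_surf·T⁴  ⇒  T⁴ = S/(4σ)   (ε cancels).
T⁴ = 3960/(4·5.67×10⁻⁸) = 1.746×10¹⁰ K⁴.
T = (1.746×10¹⁰)^(1/4).

T ≈ 364 K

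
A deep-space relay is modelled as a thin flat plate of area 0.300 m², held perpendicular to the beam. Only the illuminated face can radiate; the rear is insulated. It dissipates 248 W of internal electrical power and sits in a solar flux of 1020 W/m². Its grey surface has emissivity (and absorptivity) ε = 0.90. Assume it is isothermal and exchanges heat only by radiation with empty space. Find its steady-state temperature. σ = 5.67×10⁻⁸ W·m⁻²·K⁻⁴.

T ≈ 430 K

At steady state, absorbed solar power + internal power = radiated power.
Absorbed: α·S·A_cross = 0.90·1020·0.3000 = 275.4 W (cross-section A).
Total input = 275.4 + 248 = 523.4 W.
Radiated: εσ·A_surf·T⁴ with A_surf = A = 0.3000 m².
T⁴ = 523.4/(0.90·5.67×10⁻⁸·0.3000) = 3.419×10¹⁰ K⁴.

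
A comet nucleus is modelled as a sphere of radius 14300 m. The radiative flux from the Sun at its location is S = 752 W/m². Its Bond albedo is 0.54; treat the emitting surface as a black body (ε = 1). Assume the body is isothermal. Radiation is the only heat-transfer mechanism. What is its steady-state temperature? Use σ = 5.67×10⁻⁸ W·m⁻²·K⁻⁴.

T ≈ 198 K

At equilibrium, absorbed power = emitted power.
Absorbing cross-section = πr² = 6.424×10⁸ m²; emitting surface = 4πr² = 2.570×10⁹ m² (ratio 4).
(1−a)S·A_cross = εσ·A_surf·T⁴  ⇒  T⁴ = (1−a)S/(4σ).
T⁴ = 0.460·752/(4·5.67×10⁻⁸) = 1.525×10⁹ K⁴.
T = (1.525×10⁹)^(1/4).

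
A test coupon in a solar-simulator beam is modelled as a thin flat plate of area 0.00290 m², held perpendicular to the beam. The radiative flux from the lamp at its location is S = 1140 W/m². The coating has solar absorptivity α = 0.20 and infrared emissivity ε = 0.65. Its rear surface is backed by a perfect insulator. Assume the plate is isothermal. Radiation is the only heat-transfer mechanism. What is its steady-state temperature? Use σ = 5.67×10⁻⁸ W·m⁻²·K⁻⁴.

T ≈ 280 K

At equilibrium, absorbed power = emitted power.
Absorbing cross-section = A = 0.002900 m²; emitting surface = A = 0.002900 m² (ratio 1).
αS·A_cross = εσ·A_surf·T⁴  ⇒  T⁴ = αS/(ε·1σ).
T⁴ = 0.200·1140/(0.65·1·5.67×10⁻⁸) = 6.186×10⁹ K⁴.
T = (6.186×10⁹)^(1/4).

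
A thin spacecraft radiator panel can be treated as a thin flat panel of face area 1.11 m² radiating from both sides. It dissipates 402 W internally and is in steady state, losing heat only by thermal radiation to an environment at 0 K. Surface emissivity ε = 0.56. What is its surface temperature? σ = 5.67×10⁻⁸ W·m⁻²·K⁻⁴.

Steady state: internal power = radiated power, P = εσA T⁴.
Radiating area A = 2·1.11 = 2.220 m².
T⁴ = P/(εσA) = 402/(0.56·5.67×10⁻⁸·2.220) = 5.703×10⁹ K⁴.
T = (5.703×10⁹)^(1/4).

T ≈ 275 K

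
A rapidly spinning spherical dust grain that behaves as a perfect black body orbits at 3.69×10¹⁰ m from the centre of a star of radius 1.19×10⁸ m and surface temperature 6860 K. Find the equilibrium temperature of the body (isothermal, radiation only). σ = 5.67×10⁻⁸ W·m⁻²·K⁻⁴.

The star's surface emits σT_*⁴; at distance d the flux is S = σT_*⁴(R_*/d)².
S = 5.67×10⁻⁸·(6860)⁴·(1.19×10⁸/3.69×10¹⁰)² = 1306 W/m².
For an isothermal sphere T⁴ = (1−a)S/(4σ) = 5.758×10⁹ K⁴.

T ≈ 275 K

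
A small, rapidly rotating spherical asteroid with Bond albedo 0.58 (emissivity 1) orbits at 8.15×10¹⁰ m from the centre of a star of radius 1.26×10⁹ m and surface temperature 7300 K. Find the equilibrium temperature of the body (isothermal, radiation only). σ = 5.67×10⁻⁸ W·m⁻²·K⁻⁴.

T ≈ 517 K

The star's surface emits σT_*⁴; at distance d the flux is S = σT_*⁴(R_*/d)².
S = 5.67×10⁻⁸·(7300)⁴·(1.26×10⁹/8.15×10¹⁰)² = 38490 W/m².
For an isothermal sphere T⁴ = (1−a)S/(4σ) = 7.127×10¹⁰ K⁴.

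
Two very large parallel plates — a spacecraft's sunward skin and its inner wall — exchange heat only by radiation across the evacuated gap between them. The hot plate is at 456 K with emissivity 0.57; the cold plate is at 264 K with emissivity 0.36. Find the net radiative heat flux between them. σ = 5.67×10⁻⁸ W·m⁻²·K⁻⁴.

For two infinite grey parallel plates, q = σ(T₁⁴ − T₂⁴)/(1/ε₁ + 1/ε₂ − 1).
T₁⁴ − T₂⁴ = 4.324×10¹⁰ − 4.858×10⁹ = 3.838×10¹⁰ K⁴.
1/ε₁ + 1/ε₂ − 1 = 1.754 + 2.778 − 1 = 3.532.
q = 5.67×10⁻⁸ × 3.838×10¹⁰ / 3.532.

q ≈ 616 W/m²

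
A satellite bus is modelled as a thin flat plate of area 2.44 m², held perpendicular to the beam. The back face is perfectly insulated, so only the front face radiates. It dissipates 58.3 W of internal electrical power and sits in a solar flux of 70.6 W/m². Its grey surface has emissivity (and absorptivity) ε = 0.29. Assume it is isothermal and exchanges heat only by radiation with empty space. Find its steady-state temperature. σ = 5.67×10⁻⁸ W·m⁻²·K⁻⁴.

At steady state, absorbed solar power + internal power = radiated power.
Absorbed: α·S·A_cross = 0.29·70.6·2.440 = 49.96 W (cross-section A).
Total input = 49.96 + 58.3 = 108.3 W.
Radiated: εσ·A_surf·T⁴ with A_surf = A = 2.440 m².
T⁴ = 108.3/(0.29·5.67×10⁻⁸·2.440) = 2.698×10⁹ K⁴.

T ≈ 228 K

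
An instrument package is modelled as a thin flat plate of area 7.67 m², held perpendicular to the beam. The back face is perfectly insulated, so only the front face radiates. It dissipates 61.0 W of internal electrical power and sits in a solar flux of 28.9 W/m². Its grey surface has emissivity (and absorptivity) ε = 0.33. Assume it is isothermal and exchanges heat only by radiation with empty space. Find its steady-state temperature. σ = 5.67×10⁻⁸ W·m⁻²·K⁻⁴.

T ≈ 175 K

At steady state, absorbed solar power + internal power = radiated power.
Absorbed: α·S·A_cross = 0.33·28.9·7.670 = 73.15 W (cross-section A).
Total input = 73.15 + 61.0 = 134.1 W.
Radiated: εσ·A_surf·T⁴ with A_surf = A = 7.670 m².
T⁴ = 134.1/(0.33·5.67×10⁻⁸·7.670) = 9.347×10⁸ K⁴.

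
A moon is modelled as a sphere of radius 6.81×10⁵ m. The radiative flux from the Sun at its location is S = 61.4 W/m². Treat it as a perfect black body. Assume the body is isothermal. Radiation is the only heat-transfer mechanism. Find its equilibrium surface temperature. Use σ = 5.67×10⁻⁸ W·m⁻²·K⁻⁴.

T ≈ 128 K

At equilibrium, absorbed power = emitted power.
Absorbing cross-section = πr² = 1.457×10¹² m²; emitting surface = 4πr² = 5.828×10¹² m² (ratio 4).
S·A_cross = εσ·A_surf·T⁴  ⇒  T⁴ = S/(4σ).
T⁴ = 1.00·61.4/(4·5.67×10⁻⁸) = 2.707×10⁸ K⁴.
T = (2.707×10⁸)^(1/4).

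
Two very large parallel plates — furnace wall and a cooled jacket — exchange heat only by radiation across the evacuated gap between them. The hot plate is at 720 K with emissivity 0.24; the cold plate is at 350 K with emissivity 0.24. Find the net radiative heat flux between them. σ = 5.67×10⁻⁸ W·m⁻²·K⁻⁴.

q ≈ 1960 W/m²

For two infinite grey parallel plates, q = σ(T₁⁴ − T₂⁴)/(1/ε₁ + 1/ε₂ − 1).
T₁⁴ − T₂⁴ = 2.687×10¹¹ − 1.501×10¹⁰ = 2.537×10¹¹ K⁴.
1/ε₁ + 1/ε₂ − 1 = 4.167 + 4.167 − 1 = 7.333.
q = 5.67×10⁻⁸ × 2.537×10¹¹ / 7.333.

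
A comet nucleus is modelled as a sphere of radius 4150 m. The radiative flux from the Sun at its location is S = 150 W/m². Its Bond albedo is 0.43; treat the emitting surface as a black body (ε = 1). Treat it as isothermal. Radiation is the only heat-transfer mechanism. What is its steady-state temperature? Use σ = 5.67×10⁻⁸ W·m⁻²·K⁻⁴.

T ≈ 139 K

At equilibrium, absorbed power = emitted power.
Absorbing cross-section = πr² = 5.411×10⁷ m²; emitting surface = 4πr² = 2.164×10⁸ m² (ratio 4).
(1−a)S·A_cross = εσ·A_surf·T⁴  ⇒  T⁴ = (1−a)S/(4σ).
T⁴ = 0.570·150/(4·5.67×10⁻⁸) = 3.770×10⁸ K⁴.
T = (3.770×10⁸)^(1/4).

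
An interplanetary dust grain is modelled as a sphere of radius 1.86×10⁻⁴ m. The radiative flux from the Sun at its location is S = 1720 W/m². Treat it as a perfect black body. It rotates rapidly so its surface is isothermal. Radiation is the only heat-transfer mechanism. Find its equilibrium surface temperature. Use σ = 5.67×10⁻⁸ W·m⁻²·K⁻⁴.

T ≈ 295 K

At equilibrium, absorbed power = emitted power.
Absorbing cross-section = πr² = 1.087×10⁻⁷ m²; emitting surface = 4πr² = 4.347×10⁻⁷ m² (ratio 4).
S·A_cross = εσ·A_surf·T⁴  ⇒  T⁴ = S/(4σ).
T⁴ = 1.00·1720/(4·5.67×10⁻⁸) = 7.584×10⁹ K⁴.
T = (7.584×10⁹)^(1/4).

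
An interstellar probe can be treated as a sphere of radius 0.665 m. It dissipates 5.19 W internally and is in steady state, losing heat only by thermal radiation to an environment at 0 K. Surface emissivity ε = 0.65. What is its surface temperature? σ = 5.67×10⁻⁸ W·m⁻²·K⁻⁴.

Steady state: internal power = radiated power, P = εσA T⁴.
Radiating area A = 4πr² = 5.557 m².
T⁴ = P/(εσA) = 5.19/(0.65·5.67×10⁻⁸·5.557) = 2.534×10⁷ K⁴.
T = (2.534×10⁷)^(1/4).

T ≈ 71.0 K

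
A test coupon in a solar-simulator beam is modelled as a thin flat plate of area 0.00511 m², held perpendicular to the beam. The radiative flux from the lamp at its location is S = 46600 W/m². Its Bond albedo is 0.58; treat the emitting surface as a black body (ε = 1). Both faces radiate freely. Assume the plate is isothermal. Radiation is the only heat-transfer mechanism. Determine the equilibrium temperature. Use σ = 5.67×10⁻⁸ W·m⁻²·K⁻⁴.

T ≈ 645 K

At equilibrium, absorbed power = emitted power.
Absorbing cross-section = A = 0.005110 m²; emitting surface = 2A = 0.01022 m² (ratio 2).
(1−a)S·A_cross = εσ·A_surf·T⁴  ⇒  T⁴ = (1−a)S/(2σ).
T⁴ = 0.420·46600/(2·5.67×10⁻⁸) = 1.726×10¹¹ K⁴.
T = (1.726×10¹¹)^(1/4).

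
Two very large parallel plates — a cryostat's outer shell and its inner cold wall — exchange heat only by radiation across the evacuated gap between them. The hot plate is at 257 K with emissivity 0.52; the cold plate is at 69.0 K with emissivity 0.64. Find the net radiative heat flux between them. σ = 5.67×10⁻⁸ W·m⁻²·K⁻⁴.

q ≈ 99.0 W/m²

For two infinite grey parallel plates, q = σ(T₁⁴ − T₂⁴)/(1/ε₁ + 1/ε₂ − 1).
T₁⁴ − T₂⁴ = 4.362×10⁹ − 2.267×10⁷ = 4.340×10⁹ K⁴.
1/ε₁ + 1/ε₂ − 1 = 1.923 + 1.562 − 1 = 2.486.
q = 5.67×10⁻⁸ × 4.340×10⁹ / 2.486.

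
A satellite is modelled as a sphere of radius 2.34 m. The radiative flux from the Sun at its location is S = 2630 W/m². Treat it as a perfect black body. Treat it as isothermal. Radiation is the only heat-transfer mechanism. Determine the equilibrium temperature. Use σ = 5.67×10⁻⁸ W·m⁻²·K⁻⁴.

At equilibrium, absorbed power = emitted power.
Absorbing cross-section = πr² = 17.20 m²; emitting surface = 4πr² = 68.81 m² (ratio 4).
S·A_cross = εσ·A_surf·T⁴  ⇒  T⁴ = S/(4σ).
T⁴ = 1.00·2630/(4·5.67×10⁻⁸) = 1.160×10¹⁰ K⁴.
T = (1.160×10¹⁰)^(1/4).

T ≈ 328 K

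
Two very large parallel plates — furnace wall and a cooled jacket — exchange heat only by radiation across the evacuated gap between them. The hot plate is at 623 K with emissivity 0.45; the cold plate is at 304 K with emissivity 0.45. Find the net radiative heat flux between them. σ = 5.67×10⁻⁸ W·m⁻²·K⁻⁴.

For two infinite grey parallel plates, q = σ(T₁⁴ − T₂⁴)/(1/ε₁ + 1/ε₂ − 1).
T₁⁴ − T₂⁴ = 1.506×10¹¹ − 8.541×10⁹ = 1.421×10¹¹ K⁴.
1/ε₁ + 1/ε₂ − 1 = 2.222 + 2.222 − 1 = 3.444.
q = 5.67×10⁻⁸ × 1.421×10¹¹ / 3.444.

q ≈ 2340 W/m²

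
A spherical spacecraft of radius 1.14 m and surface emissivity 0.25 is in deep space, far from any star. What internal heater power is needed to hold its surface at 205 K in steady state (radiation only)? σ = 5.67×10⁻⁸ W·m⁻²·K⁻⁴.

P ≈ 409 W

P = εσ·4πr²·T⁴.
4πr² = 16.33 m²; T⁴ = 1.766×10⁹ K⁴.
P = 0.25·5.67×10⁻⁸·16.33·1.766×10⁹.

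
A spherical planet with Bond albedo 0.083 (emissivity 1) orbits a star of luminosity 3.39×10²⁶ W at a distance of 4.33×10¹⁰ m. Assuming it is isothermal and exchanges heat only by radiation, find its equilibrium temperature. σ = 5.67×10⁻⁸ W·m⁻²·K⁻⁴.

First find the stellar flux at distance d: S = L/(4πd²) = 3.39×10²⁶/(4π·(4.33×10¹⁰)²) = 14390 W/m².
For an isothermal sphere, absorbed (1−a)S·πr² = emitted σ·4πr²·T⁴, so T⁴ = (1−a)S/(4σ).
T⁴ = 0.917·14390/(4·5.67×10⁻⁸) = 5.818×10¹⁰ K⁴.

T ≈ 491 K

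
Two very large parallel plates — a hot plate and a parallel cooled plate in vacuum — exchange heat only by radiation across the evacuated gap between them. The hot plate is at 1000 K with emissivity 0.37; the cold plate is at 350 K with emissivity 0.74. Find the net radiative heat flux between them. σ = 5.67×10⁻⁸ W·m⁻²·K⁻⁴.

For two infinite grey parallel plates, q = σ(T₁⁴ − T₂⁴)/(1/ε₁ + 1/ε₂ − 1).
T₁⁴ − T₂⁴ = 1.000×10¹² − 1.501×10¹⁰ = 9.850×10¹¹ K⁴.
1/ε₁ + 1/ε₂ − 1 = 2.703 + 1.351 − 1 = 3.054.
q = 5.67×10⁻⁸ × 9.850×10¹¹ / 3.054.

q ≈ 18300 W/m²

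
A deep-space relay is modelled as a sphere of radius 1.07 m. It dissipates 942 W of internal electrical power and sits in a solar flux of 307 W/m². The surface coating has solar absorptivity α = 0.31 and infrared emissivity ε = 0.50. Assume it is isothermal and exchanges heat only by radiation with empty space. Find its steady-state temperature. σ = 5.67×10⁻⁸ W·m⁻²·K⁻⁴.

At steady state, absorbed solar power + internal power = radiated power.
Absorbed: α·S·A_cross = 0.31·307·3.597 = 342.3 W (cross-section πr²).
Total input = 342.3 + 942 = 1284 W.
Radiated: εσ·A_surf·T⁴ with A_surf = 4πr² = 14.39 m².
T⁴ = 1284/(0.50·5.67×10⁻⁸·14.39) = 3.149×10⁹ K⁴.

T ≈ 237 K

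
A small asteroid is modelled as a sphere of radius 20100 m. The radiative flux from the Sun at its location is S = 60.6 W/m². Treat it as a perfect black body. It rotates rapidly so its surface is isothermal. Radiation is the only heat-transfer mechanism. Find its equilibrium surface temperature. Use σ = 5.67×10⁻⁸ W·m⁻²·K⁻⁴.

T ≈ 128 K

At equilibrium, absorbed power = emitted power.
Absorbing cross-section = πr² = 1.269×10⁹ m²; emitting surface = 4πr² = 5.077×10⁹ m² (ratio 4).
S·A_cross = εσ·A_surf·T⁴  ⇒  T⁴ = S/(4σ).
T⁴ = 1.00·60.6/(4·5.67×10⁻⁸) = 2.672×10⁸ K⁴.
T = (2.672×10⁸)^(1/4).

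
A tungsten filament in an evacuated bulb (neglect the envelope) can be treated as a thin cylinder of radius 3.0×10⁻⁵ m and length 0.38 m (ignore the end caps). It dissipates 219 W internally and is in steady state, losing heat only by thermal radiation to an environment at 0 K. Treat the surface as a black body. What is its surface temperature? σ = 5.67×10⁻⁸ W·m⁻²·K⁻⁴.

T ≈ 2710 K

Steady state: internal power = radiated power, P = εσA T⁴.
Radiating area A = 2πrL = 7.163×10⁻⁵ m².
T⁴ = P/(εσA) = 219/(1.0·5.67×10⁻⁸·7.163×10⁻⁵) = 5.392×10¹³ K⁴.
T = (5.392×10¹³)^(1/4).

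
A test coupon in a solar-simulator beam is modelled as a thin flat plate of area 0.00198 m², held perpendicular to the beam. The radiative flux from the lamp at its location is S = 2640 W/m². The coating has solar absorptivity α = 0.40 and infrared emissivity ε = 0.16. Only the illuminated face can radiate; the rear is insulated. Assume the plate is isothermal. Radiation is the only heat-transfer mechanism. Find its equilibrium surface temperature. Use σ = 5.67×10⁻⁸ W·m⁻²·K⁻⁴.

At equilibrium, absorbed power = emitted power.
Absorbing cross-section = A = 0.001980 m²; emitting surface = A = 0.001980 m² (ratio 1).
αS·A_cross = εσ·A_surf·T⁴  ⇒  T⁴ = αS/(ε·1σ).
T⁴ = 0.400·2640/(0.16·1·5.67×10⁻⁸) = 1.164×10¹¹ K⁴.
T = (1.164×10¹¹)^(1/4).

T ≈ 584 K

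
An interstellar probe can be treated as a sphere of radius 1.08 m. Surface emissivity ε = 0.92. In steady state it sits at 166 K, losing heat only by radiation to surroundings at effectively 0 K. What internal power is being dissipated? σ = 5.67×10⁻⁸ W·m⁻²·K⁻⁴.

P ≈ 581 W

Steady state: P = εσA T⁴.
A = 4πr² = 14.66 m²; T⁴ = (166)⁴ = 7.593×10⁸ K⁴.
P = 0.92 × 5.67×10⁻⁸ × 14.66 × 7.593×10⁸.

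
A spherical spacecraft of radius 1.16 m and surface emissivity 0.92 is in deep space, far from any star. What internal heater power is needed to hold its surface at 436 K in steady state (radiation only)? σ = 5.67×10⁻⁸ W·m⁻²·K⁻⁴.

P = εσ·4πr²·T⁴.
4πr² = 16.91 m²; T⁴ = 3.614×10¹⁰ K⁴.
P = 0.92·5.67×10⁻⁸·16.91·3.614×10¹⁰.

P ≈ 31900 W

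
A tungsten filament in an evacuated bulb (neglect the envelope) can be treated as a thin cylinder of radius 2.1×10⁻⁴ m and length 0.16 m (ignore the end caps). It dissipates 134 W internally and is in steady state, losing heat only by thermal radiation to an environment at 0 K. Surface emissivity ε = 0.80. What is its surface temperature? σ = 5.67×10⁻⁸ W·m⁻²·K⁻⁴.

Steady state: internal power = radiated power, P = εσA T⁴.
Radiating area A = 2πrL = 2.111×10⁻⁴ m².
T⁴ = P/(εσA) = 134/(0.80·5.67×10⁻⁸·2.111×10⁻⁴) = 1.399×10¹³ K⁴.
T = (1.399×10¹³)^(1/4).

T ≈ 1930 K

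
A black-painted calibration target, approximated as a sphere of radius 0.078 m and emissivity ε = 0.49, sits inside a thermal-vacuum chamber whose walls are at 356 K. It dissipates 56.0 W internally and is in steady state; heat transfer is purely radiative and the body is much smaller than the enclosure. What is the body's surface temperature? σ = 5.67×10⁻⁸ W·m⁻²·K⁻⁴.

T ≈ 454 K

For a small grey body in a large enclosure, net radiated power = εσA(T⁴ − T_w⁴).
Steady state: P = εσA(T⁴ − T_w⁴) with A = 4πr² = 0.07645 m².
T⁴ = P/(εσA) + T_w⁴ = 56.0/(0.49·5.67×10⁻⁸·0.07645) + (356)⁴
    = 2.636×10¹⁰ + 1.606×10¹⁰ = 4.243×10¹⁰ K⁴.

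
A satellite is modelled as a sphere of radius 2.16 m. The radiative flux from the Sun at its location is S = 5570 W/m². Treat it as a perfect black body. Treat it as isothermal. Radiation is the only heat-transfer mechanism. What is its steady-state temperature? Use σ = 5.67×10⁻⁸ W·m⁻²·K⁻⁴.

At equilibrium, absorbed power = emitted power.
Absorbing cross-section = πr² = 14.66 m²; emitting surface = 4πr² = 58.63 m² (ratio 4).
S·A_cross = εσ·A_surf·T⁴  ⇒  T⁴ = S/(4σ).
T⁴ = 1.00·5570/(4·5.67×10⁻⁸) = 2.456×10¹⁰ K⁴.
T = (2.456×10¹⁰)^(1/4).

T ≈ 396 K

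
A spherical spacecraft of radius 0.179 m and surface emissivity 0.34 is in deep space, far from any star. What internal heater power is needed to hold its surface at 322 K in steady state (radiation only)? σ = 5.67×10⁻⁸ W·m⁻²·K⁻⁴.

P = εσ·4πr²·T⁴.
4πr² = 0.4026 m²; T⁴ = 1.075×10¹⁰ K⁴.
P = 0.34·5.67×10⁻⁸·0.4026·1.075×10¹⁰.

P ≈ 83.4 W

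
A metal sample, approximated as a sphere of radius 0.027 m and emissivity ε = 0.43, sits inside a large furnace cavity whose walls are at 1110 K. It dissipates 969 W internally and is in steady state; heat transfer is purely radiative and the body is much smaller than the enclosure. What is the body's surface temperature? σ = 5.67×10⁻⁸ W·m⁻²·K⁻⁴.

T ≈ 1560 K

For a small grey body in a large enclosure, net radiated power = εσA(T⁴ − T_w⁴).
Steady state: P = εσA(T⁴ − T_w⁴) with A = 4πr² = 0.009161 m².
T⁴ = P/(εσA) + T_w⁴ = 969/(0.43·5.67×10⁻⁸·0.009161) + (1110)⁴
    = 4.338×10¹² + 1.518×10¹² = 5.857×10¹² K⁴.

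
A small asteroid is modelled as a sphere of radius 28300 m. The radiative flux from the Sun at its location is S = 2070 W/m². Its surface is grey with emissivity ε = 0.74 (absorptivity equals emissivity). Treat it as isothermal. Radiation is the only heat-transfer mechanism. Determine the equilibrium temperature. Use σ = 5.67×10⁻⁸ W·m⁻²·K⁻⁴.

T ≈ 309 K

At equilibrium, absorbed power = emitted power.
Absorbing cross-section = πr² = 2.516×10⁹ m²; emitting surface = 4πr² = 1.006×10¹⁰ m² (ratio 4).
εS·A_cross = εσ·A_surf·T⁴  ⇒  T⁴ = S/(4σ)   (ε cancels).
T⁴ = 2070/(4·5.67×10⁻⁸) = 9.127×10⁹ K⁴.
T = (9.127×10⁹)^(1/4).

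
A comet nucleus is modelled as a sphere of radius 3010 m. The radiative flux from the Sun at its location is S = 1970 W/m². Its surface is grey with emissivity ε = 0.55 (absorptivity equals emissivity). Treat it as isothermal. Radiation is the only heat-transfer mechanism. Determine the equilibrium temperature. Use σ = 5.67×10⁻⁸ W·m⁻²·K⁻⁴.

T ≈ 305 K

At equilibrium, absorbed power = emitted power.
Absorbing cross-section = πr² = 2.846×10⁷ m²; emitting surface = 4πr² = 1.139×10⁸ m² (ratio 4).
εS·A_cross = εσ·A_surf·T⁴  ⇒  T⁴ = S/(4σ)   (ε cancels).
T⁴ = 1970/(4·5.67×10⁻⁸) = 8.686×10⁹ K⁴.
T = (8.686×10⁹)^(1/4).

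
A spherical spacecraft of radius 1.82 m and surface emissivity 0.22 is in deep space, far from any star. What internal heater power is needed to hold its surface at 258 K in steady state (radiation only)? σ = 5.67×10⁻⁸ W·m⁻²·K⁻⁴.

P ≈ 2300 W

P = εσ·4πr²·T⁴.
4πr² = 41.62 m²; T⁴ = 4.431×10⁹ K⁴.
P = 0.22·5.67×10⁻⁸·41.62·4.431×10⁹.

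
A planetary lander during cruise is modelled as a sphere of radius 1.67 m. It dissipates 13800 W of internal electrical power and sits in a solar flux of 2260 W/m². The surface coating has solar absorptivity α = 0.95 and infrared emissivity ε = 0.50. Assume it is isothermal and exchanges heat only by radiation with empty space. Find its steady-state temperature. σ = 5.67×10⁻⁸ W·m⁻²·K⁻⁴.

T ≈ 426 K

At steady state, absorbed solar power + internal power = radiated power.
Absorbed: α·S·A_cross = 0.95·2260·8.762 = 18810 W (cross-section πr²).
Total input = 18810 + 13800 = 32610 W.
Radiated: εσ·A_surf·T⁴ with A_surf = 4πr² = 35.05 m².
T⁴ = 32610/(0.50·5.67×10⁻⁸·35.05) = 3.282×10¹⁰ K⁴.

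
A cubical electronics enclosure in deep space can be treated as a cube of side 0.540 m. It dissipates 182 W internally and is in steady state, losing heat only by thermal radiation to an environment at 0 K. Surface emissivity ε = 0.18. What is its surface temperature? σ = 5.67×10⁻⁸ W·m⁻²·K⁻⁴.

Steady state: internal power = radiated power, P = εσA T⁴.
Radiating area A = 6L² = 1.750 m².
T⁴ = P/(εσA) = 182/(0.18·5.67×10⁻⁸·1.750) = 1.019×10¹⁰ K⁴.
T = (1.019×10¹⁰)^(1/4).

T ≈ 318 K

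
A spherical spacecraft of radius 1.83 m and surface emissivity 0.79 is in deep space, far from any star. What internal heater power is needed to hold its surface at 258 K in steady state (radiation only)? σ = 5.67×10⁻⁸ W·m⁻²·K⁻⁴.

P = εσ·4πr²·T⁴.
4πr² = 42.08 m²; T⁴ = 4.431×10⁹ K⁴.
P = 0.79·5.67×10⁻⁸·42.08·4.431×10⁹.

P ≈ 8350 W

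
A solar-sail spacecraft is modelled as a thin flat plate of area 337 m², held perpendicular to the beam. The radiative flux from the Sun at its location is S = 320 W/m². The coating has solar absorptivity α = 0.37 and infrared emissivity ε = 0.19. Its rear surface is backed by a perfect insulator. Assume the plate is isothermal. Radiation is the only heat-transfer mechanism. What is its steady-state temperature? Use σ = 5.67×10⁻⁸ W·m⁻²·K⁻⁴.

At equilibrium, absorbed power = emitted power.
Absorbing cross-section = A = 337.0 m²; emitting surface = A = 337.0 m² (ratio 1).
αS·A_cross = εσ·A_surf·T⁴  ⇒  T⁴ = αS/(ε·1σ).
T⁴ = 0.370·320/(0.19·1·5.67×10⁻⁸) = 1.099×10¹⁰ K⁴.
T = (1.099×10¹⁰)^(1/4).

T ≈ 324 K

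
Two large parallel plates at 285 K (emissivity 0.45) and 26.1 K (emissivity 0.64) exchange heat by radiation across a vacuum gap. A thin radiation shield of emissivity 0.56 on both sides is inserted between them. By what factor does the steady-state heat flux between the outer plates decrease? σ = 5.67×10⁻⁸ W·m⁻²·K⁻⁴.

factor ≈ 1.92

Without shield: q₀ = σΔ(T⁴)/(1/ε₁+1/ε₂−1) with denominator 2.785.
With shield the two gaps are in series; the resistances add: (1/ε₁+1/ε_s−1)+(1/ε_s+1/ε₂−1) = 3.008+2.348 = 5.356.
Heat-flux ratio q₀/q = 5.356/2.785.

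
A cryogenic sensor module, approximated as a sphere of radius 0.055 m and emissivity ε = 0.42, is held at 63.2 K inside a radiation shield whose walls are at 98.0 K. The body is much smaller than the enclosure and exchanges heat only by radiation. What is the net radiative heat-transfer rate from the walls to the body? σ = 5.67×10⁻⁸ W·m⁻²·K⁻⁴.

For a small grey body in a large enclosure: P_net = εσA(T_body⁴ − T_wall⁴).
A = 4πr² = 0.03801 m²; T_body⁴ − T_wall⁴ = 1.595×10⁷ − 9.224×10⁷ = -7.628×10⁷ K⁴.
|P_net| = 0.42·5.67×10⁻⁸·0.03801·7.628×10⁷.

P_net ≈ 0.0691 W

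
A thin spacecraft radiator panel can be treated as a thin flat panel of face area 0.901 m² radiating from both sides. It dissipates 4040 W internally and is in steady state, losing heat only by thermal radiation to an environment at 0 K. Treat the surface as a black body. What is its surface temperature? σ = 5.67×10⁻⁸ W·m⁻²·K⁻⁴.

T ≈ 446 K

Steady state: internal power = radiated power, P = εσA T⁴.
Radiating area A = 2·0.901 = 1.802 m².
T⁴ = P/(εσA) = 4040/(1.0·5.67×10⁻⁸·1.802) = 3.954×10¹⁰ K⁴.
T = (3.954×10¹⁰)^(1/4).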